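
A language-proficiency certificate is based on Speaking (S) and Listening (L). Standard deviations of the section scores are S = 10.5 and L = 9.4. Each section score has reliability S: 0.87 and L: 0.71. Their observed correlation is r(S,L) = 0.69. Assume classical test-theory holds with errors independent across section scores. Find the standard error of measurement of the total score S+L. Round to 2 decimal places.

6.32

Var(total) = 198.61 + 136.206 = 334.816.
True-score variance = 158.653 + 136.206 = 294.859, so reliability = 0.8807.
Error variance = 334.816 − 294.859 = 39.9569; SEM = √39.9569 = 6.32.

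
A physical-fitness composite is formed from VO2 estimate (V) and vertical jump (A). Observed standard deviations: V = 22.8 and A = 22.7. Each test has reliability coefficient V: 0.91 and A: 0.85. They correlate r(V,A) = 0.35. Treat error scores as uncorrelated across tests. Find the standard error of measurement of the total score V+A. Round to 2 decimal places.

11.14

Var(total) = 1035.13 + 362.292 = 1397.42.
True-score variance = 911.051 + 362.292 = 1273.34, so reliability = 0.9112.
Error variance = 1397.42 − 1273.34 = 124.079; SEM = √124.079 = 11.14.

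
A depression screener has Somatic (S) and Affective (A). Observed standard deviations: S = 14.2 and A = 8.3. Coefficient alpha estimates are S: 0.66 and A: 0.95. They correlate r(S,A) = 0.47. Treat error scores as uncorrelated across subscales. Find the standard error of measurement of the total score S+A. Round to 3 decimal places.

8.485

Var(total) = 270.53 + 110.788 = 381.318.
True-score variance = 198.528 + 110.788 = 309.316, so reliability = 0.8112.
Error variance = 381.318 − 309.316 = 72.0021; SEM = √72.0021 = 8.485.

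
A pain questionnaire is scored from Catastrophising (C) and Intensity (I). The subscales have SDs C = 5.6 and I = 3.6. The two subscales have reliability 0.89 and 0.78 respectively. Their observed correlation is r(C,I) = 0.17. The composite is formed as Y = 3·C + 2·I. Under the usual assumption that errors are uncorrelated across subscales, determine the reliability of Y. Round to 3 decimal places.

0.887

Var(Y) = 3²·5.6² + 2²·3.6² + 2·[6·5.6·3.6·0.17] = 334.08 + 41.1264 = 375.206.
With uncorrelated errors the cross-covariances are all true-score covariance, so they carry over unchanged; only the diagonal terms shrink to ρᵢσᵢ².
True-score variance = [3²·5.6²·0.89 + 2²·3.6²·0.78] + 41.1264 = 291.629 + 41.1264 = 332.755.
Reliability = 332.755 / 375.206 = 0.887.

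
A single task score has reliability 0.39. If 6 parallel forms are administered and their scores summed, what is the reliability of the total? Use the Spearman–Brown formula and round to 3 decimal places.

ρ_k = kρ / (1 + (k−1)ρ) = 6·0.39 / (1 + 5·0.39) = 2.340 / 2.950 = 0.793.

0.793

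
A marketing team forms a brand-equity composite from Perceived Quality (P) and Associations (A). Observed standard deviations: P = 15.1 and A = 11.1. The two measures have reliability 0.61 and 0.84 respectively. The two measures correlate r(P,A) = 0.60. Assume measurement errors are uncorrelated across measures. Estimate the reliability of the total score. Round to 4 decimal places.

Var(P+A) = 15.1² + 11.1² + 2·[15.1·11.1·0.60] = 351.22 + 201.132 = 552.352.
Under uncorrelated errors the observed covariances equal the true-score covariances, so only the own-variance terms attenuate.
True-score variance = [15.1²·0.61 + 11.1²·0.84] + 201.132 = 242.582 + 201.132 = 443.714.
Reliability = 443.714 / 552.352 = 0.8033.

0.8033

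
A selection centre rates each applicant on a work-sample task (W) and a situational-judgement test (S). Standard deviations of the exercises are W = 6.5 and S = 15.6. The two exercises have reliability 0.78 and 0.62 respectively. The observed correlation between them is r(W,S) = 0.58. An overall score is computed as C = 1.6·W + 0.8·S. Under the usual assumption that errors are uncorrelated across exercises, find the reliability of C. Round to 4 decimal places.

0.7998

Var(C) = 1.6²·6.5² + 0.8²·15.6² + 2·[1.28·6.5·15.6·0.58] = 263.91 + 150.559 = 414.469.
Under uncorrelated errors the observed covariances equal the true-score covariances, so only the own-variance terms attenuate.
True-score variance = [1.6²·6.5²·0.78 + 0.8²·15.6²·0.62] + 150.559 = 180.93 + 150.559 = 331.489.
Reliability = 331.489 / 414.469 = 0.7998.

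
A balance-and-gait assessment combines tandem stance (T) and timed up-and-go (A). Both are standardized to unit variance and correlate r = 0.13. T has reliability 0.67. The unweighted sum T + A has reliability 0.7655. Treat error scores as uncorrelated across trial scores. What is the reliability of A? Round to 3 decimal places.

Var(T+A) = 2 + 2·0.13 = 2.260.
True-score variance = ρ_T + ρ_A + 2·0.13, so 0.7655 = (0.67 + ρ_A + 0.26) / 2.260.
ρ_A = 0.7655·2.260 − 0.67 − 0.26 = 0.800.

0.800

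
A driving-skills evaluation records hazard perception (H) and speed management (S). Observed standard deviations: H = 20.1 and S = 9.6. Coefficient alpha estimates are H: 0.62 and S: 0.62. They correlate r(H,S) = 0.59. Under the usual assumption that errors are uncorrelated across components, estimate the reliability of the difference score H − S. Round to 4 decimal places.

Var(H−S) = 20.1² + 9.6² − 2·20.1·9.6·0.59 = 496.17 − 227.693 = 268.477.
Because errors are independent across components, Cov(Tᵢ,Tⱼ) = Cov(Xᵢ,Xⱼ); the off-diagonal part of the true-score variance is the same as above.
True-score variance = [20.1²·0.62 + 9.6²·0.62] − 227.693 = 307.625 − 227.693 = 79.9326.
Reliability = 79.9326 / 268.477 = 0.2977.

0.2977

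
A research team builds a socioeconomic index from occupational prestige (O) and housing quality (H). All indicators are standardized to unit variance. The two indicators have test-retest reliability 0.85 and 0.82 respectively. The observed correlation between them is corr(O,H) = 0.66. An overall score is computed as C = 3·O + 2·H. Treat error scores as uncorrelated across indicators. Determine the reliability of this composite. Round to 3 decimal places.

0.901

Var(C) = 3² + 2² + 2·[6·0.66] = 13 + 7.92 = 20.92.
With uncorrelated errors the cross-covariances are all true-score covariance, so they carry over unchanged; only the diagonal terms shrink to ρᵢσᵢ².
True-score variance = [3²·0.85 + 2²·0.82] + 7.92 = 10.93 + 7.92 = 18.85.
Reliability = 18.85 / 20.92 = 0.901.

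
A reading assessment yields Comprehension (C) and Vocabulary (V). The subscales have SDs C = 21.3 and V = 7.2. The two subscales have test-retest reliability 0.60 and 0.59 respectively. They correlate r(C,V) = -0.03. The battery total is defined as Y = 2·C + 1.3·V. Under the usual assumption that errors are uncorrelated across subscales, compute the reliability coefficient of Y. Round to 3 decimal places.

0.594

Var(Y) = 2²·21.3² + 1.3²·7.2² + 2·[2.6·21.3·7.2·(-0.03)] = 1902.37 − 23.9242 = 1878.45.
Because errors are independent across components, Cov(Tᵢ,Tⱼ) = Cov(Xᵢ,Xⱼ); the off-diagonal part of the true-score variance is the same as above.
True-score variance = [2²·21.3²·0.60 + 1.3²·7.2²·0.59] − 23.9242 = 1140.55 − 23.9242 = 1116.62.
Reliability = 1116.62 / 1878.45 = 0.594.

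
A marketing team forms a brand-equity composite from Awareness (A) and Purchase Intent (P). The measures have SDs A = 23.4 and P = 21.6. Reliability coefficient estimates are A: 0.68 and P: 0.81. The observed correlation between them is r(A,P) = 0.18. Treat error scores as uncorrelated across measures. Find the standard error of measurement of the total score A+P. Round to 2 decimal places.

16.24

Var(total) = 1014.12 + 181.958 = 1196.08.
True-score variance = 750.254 + 181.958 = 932.213, so reliability = 0.7794.
Error variance = 1196.08 − 932.213 = 263.866; SEM = √263.866 = 16.24.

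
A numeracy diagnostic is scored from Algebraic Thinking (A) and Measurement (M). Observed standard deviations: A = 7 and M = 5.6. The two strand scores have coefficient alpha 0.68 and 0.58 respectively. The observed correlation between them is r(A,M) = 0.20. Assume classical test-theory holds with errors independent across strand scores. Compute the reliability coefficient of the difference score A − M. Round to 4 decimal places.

0.5539

Var(A−M) = 7² + 5.6² − 2·7·5.6·0.20 = 80.36 − 15.68 = 64.68.
Under uncorrelated errors the observed covariances equal the true-score covariances, so only the own-variance terms attenuate.
True-score variance = [7²·0.68 + 5.6²·0.58] − 15.68 = 51.5088 − 15.68 = 35.8288.
Reliability = 35.8288 / 64.68 = 0.5539.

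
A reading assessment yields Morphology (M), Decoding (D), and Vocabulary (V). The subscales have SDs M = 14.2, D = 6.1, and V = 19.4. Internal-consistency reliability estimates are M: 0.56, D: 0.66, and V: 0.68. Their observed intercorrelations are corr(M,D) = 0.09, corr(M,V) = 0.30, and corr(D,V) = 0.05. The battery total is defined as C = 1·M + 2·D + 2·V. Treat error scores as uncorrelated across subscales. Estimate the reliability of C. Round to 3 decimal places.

Var(C) = 14.2² + 2²·6.1² + 2²·19.4² + 2·[2·14.2·6.1·0.09 + 2·14.2·19.4·0.30 + 4·6.1·19.4·0.05] = 1855.92 + 409.095 = 2265.02.
With uncorrelated errors the cross-covariances are all true-score covariance, so they carry over unchanged; only the diagonal terms shrink to ρᵢσᵢ².
True-score variance = [14.2²·0.56 + 2²·6.1²·0.66 + 2²·19.4²·0.68] + 409.095 = 1234.85 + 409.095 = 1643.95.
Reliability = 1643.95 / 2265.02 = 0.726.

0.726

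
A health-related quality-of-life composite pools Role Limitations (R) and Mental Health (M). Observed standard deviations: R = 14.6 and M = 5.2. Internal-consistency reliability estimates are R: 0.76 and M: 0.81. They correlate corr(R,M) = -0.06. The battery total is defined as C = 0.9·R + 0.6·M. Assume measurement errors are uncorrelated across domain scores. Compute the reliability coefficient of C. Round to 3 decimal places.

0.756

Var(C) = 0.9²·14.6² + 0.6²·5.2² + 2·[0.54·14.6·5.2·(-0.06)] = 182.394 − 4.91962 = 177.474.
With uncorrelated errors the cross-covariances are all true-score covariance, so they carry over unchanged; only the diagonal terms shrink to ρᵢσᵢ².
True-score variance = [0.9²·14.6²·0.76 + 0.6²·5.2²·0.81] − 4.91962 = 139.106 − 4.91962 = 134.187.
Reliability = 134.187 / 177.474 = 0.756.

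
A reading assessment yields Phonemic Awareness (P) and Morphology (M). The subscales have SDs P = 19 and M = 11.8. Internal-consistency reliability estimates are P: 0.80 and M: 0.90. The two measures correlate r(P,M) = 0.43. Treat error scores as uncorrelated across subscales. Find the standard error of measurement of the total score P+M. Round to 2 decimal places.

9.28

Var(total) = 500.24 + 192.812 = 693.052.
True-score variance = 414.116 + 192.812 = 606.928, so reliability = 0.8757.
Error variance = 693.052 − 606.928 = 86.124; SEM = √86.124 = 9.28.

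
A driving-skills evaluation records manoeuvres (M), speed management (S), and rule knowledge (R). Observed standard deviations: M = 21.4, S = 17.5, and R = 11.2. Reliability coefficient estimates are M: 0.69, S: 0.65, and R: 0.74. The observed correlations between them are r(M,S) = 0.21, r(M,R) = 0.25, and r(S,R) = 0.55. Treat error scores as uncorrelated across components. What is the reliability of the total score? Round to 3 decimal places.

0.796

Var(M+S+R) = 21.4² + 17.5² + 11.2² + 2·[21.4·17.5·0.21 + 21.4·11.2·0.25 + 17.5·11.2·0.55] = 889.65 + 492.73 = 1382.38.
With uncorrelated errors the cross-covariances are all true-score covariance, so they carry over unchanged; only the diagonal terms shrink to ρᵢσᵢ².
True-score variance = [21.4²·0.69 + 17.5²·0.65 + 11.2²·0.74] + 492.73 = 607.88 + 492.73 = 1100.61.
Reliability = 1100.61 / 1382.38 = 0.796.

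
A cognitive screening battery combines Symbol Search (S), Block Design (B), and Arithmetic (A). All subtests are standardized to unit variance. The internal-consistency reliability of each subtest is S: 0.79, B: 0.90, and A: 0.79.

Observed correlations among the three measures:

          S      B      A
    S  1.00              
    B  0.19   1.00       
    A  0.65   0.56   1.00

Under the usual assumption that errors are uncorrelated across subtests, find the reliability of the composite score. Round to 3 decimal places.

Var(S+B+A) = 3 + 2·[0.19 + 0.65 + 0.56] = 3 + 2.8 = 5.8.
Because errors are independent across components, Cov(Tᵢ,Tⱼ) = Cov(Xᵢ,Xⱼ); the off-diagonal part of the true-score variance is the same as above.
True-score variance = [0.79 + 0.90 + 0.79] + 2.8 = 2.48 + 2.8 = 5.28.
Reliability = 5.28 / 5.8 = 0.910.

0.910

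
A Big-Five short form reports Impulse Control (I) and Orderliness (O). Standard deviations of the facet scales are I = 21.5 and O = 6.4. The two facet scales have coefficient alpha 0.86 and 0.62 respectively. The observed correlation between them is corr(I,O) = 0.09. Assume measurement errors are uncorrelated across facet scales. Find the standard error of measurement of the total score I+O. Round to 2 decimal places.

Var(total) = 503.21 + 24.768 = 527.978.
True-score variance = 422.93 + 24.768 = 447.698, so reliability = 0.8479.
Error variance = 527.978 − 447.698 = 80.2798; SEM = √80.2798 = 8.96.

8.96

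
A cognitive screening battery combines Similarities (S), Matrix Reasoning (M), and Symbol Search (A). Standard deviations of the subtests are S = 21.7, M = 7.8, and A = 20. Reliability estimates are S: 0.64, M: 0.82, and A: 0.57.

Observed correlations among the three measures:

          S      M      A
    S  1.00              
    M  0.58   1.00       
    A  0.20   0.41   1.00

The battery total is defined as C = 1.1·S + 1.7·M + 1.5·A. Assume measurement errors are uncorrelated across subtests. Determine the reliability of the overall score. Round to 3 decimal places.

0.762

Var(C) = 1.1²·21.7² + 1.7²·7.8² + 1.5²·20² + 2·[1.87·21.7·7.8·0.58 + 1.65·21.7·20·0.20 + 2.55·7.8·20·0.41] = 1645.6 + 979.795 = 2625.4.
Under uncorrelated errors the observed covariances equal the true-score covariances, so only the own-variance terms attenuate.
True-score variance = [1.1²·21.7²·0.64 + 1.7²·7.8²·0.82 + 1.5²·20²·0.57] + 979.795 = 1021.84 + 979.795 = 2001.63.
Reliability = 2001.63 / 2625.4 = 0.762.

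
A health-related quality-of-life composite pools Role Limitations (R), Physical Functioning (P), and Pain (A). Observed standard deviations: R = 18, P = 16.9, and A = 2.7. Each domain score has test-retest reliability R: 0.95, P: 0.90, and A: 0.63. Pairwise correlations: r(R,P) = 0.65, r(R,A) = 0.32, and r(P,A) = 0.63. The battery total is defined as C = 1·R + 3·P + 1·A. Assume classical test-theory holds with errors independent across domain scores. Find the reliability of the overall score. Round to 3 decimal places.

0.936

Var(C) = 18² + 3²·16.9² + 2.7² + 2·[3·18·16.9·0.65 + 18·2.7·0.32 + 3·16.9·2.7·0.63] = 2901.78 + 1389.97 = 4291.75.
Under uncorrelated errors the observed covariances equal the true-score covariances, so only the own-variance terms attenuate.
True-score variance = [18²·0.95 + 3²·16.9²·0.90 + 2.7²·0.63] + 1389.97 = 2625.83 + 1389.97 = 4015.8.
Reliability = 4015.8 / 4291.75 = 0.936.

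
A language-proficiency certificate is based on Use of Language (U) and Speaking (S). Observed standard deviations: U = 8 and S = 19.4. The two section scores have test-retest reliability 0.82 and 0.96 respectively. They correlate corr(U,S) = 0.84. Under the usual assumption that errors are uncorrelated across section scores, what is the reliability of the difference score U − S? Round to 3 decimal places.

Var(U−S) = 8² + 19.4² − 2·8·19.4·0.84 = 440.36 − 260.736 = 179.624.
Because errors are independent across components, Cov(Tᵢ,Tⱼ) = Cov(Xᵢ,Xⱼ); the off-diagonal part of the true-score variance is the same as above.
True-score variance = [8²·0.82 + 19.4²·0.96] − 260.736 = 413.786 − 260.736 = 153.05.
Reliability = 153.05 / 179.624 = 0.852.

0.852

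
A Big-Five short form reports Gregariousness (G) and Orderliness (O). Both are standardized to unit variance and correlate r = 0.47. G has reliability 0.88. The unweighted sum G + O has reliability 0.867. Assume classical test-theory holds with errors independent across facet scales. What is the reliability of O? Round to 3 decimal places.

0.729

Var(G+O) = 2 + 2·0.47 = 2.940.
True-score variance = ρ_G + ρ_O + 2·0.47, so 0.867 = (0.88 + ρ_O + 0.94) / 2.940.
ρ_O = 0.867·2.940 − 0.88 − 0.94 = 0.729.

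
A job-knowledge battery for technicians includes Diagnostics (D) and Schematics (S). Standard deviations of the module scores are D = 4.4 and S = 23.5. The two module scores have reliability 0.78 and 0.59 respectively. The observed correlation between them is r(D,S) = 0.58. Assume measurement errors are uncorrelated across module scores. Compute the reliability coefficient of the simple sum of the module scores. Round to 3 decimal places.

0.666

Var(D+S) = 4.4² + 23.5² + 2·[4.4·23.5·0.58] = 571.61 + 119.944 = 691.554.
With uncorrelated errors the cross-covariances are all true-score covariance, so they carry over unchanged; only the diagonal terms shrink to ρᵢσᵢ².
True-score variance = [4.4²·0.78 + 23.5²·0.59] + 119.944 = 340.928 + 119.944 = 460.872.
Reliability = 460.872 / 691.554 = 0.666.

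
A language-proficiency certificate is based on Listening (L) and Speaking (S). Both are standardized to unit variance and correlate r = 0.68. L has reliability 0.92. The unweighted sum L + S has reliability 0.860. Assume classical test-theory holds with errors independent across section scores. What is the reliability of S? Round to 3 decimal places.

0.610

Var(L+S) = 2 + 2·0.68 = 3.360.
True-score variance = ρ_L + ρ_S + 2·0.68, so 0.860 = (0.92 + ρ_S + 1.36) / 3.360.
ρ_S = 0.860·3.360 − 0.92 − 1.36 = 0.610.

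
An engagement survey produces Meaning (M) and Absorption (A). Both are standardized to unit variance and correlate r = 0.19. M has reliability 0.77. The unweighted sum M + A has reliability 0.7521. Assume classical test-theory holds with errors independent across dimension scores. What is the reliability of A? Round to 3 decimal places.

0.640

Var(M+A) = 2 + 2·0.19 = 2.380.
True-score variance = ρ_M + ρ_A + 2·0.19, so 0.7521 = (0.77 + ρ_A + 0.38) / 2.380.
ρ_A = 0.7521·2.380 − 0.77 − 0.38 = 0.640.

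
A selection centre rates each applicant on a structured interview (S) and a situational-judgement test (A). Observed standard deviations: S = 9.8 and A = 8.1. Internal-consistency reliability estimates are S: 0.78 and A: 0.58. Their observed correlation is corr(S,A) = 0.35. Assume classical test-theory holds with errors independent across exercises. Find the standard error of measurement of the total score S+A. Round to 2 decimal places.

Var(total) = 161.65 + 55.566 = 217.216.
True-score variance = 112.965 + 55.566 = 168.531, so reliability = 0.7759.
Error variance = 217.216 − 168.531 = 48.685; SEM = √48.685 = 6.98.

6.98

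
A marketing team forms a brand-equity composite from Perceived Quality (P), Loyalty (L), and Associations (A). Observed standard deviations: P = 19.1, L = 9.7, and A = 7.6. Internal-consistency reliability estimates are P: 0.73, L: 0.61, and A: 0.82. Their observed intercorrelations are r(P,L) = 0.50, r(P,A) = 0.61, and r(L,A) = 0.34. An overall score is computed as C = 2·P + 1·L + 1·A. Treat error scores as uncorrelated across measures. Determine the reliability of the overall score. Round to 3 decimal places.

Var(C) = 2²·19.1² + 9.7² + 7.6² + 2·[2·19.1·9.7·0.50 + 2·19.1·7.6·0.61 + 9.7·7.6·0.34] = 1611.09 + 774.86 = 2385.95.
With uncorrelated errors the cross-covariances are all true-score covariance, so they carry over unchanged; only the diagonal terms shrink to ρᵢσᵢ².
True-score variance = [2²·19.1²·0.73 + 9.7²·0.61 + 7.6²·0.82] + 774.86 = 1170 + 774.86 = 1944.86.
Reliability = 1944.86 / 2385.95 = 0.815.

0.815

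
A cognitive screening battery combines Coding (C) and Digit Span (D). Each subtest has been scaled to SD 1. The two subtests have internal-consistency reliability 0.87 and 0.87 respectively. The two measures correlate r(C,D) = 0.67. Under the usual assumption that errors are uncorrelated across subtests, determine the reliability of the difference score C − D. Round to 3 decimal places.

0.606

Var(C−D) = 1 + 1 − 2·0.67 = 2 − 1.34 = 0.66.
Under uncorrelated errors the observed covariances equal the true-score covariances, so only the own-variance terms attenuate.
True-score variance = [0.87 + 0.87] − 1.34 = 1.74 − 1.34 = 0.4.
Reliability = 0.4 / 0.66 = 0.606.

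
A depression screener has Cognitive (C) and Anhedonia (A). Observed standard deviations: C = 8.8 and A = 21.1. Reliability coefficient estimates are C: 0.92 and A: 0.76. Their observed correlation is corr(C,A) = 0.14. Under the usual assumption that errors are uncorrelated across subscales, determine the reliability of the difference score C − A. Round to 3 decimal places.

Var(C−A) = 8.8² + 21.1² − 2·8.8·21.1·0.14 = 522.65 − 51.9904 = 470.66.
Because errors are independent across components, Cov(Tᵢ,Tⱼ) = Cov(Xᵢ,Xⱼ); the off-diagonal part of the true-score variance is the same as above.
True-score variance = [8.8²·0.92 + 21.1²·0.76] − 51.9904 = 409.604 − 51.9904 = 357.614.
Reliability = 357.614 / 470.66 = 0.760.

0.760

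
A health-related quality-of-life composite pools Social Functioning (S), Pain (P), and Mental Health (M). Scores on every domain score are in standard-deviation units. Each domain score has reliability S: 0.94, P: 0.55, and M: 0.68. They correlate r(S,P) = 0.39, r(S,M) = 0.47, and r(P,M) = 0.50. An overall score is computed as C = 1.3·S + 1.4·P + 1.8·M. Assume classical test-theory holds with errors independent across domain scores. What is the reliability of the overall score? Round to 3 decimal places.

Var(C) = 1.3² + 1.4² + 1.8² + 2·[1.82·0.39 + 2.34·0.47 + 2.52·0.50] = 6.89 + 6.1392 = 13.0292.
Under uncorrelated errors the observed covariances equal the true-score covariances, so only the own-variance terms attenuate.
True-score variance = [1.3²·0.94 + 1.4²·0.55 + 1.8²·0.68] + 6.1392 = 4.8698 + 6.1392 = 11.009.
Reliability = 11.009 / 13.0292 = 0.845.

0.845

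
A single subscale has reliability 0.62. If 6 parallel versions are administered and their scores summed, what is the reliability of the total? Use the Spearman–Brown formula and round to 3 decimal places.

0.907

ρ_k = kρ / (1 + (k−1)ρ) = 6·0.62 / (1 + 5·0.62) = 3.720 / 4.100 = 0.907.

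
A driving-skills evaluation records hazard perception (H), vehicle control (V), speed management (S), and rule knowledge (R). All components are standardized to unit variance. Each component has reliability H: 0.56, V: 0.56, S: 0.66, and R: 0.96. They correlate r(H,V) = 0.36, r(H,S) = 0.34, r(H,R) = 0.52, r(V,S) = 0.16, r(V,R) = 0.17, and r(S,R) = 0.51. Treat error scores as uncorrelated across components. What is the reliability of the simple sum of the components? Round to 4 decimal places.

Var(H+V+S+R) = 4 + 2·[0.36 + 0.34 + 0.52 + 0.16 + 0.17 + 0.51] = 4 + 4.12 = 8.12.
With uncorrelated errors the cross-covariances are all true-score covariance, so they carry over unchanged; only the diagonal terms shrink to ρᵢσᵢ².
True-score variance = [0.56 + 0.56 + 0.66 + 0.96] + 4.12 = 2.74 + 4.12 = 6.86.
Reliability = 6.86 / 8.12 = 0.8448.

0.8448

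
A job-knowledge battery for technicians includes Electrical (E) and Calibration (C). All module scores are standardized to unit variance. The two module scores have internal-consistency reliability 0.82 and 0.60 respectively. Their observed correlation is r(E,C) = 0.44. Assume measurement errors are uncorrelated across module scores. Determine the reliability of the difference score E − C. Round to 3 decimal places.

Var(E−C) = 1 + 1 − 2·0.44 = 2 − 0.88 = 1.12.
With uncorrelated errors the cross-covariances are all true-score covariance, so they carry over unchanged; only the diagonal terms shrink to ρᵢσᵢ².
True-score variance = [0.82 + 0.60] − 0.88 = 1.42 − 0.88 = 0.54.
Reliability = 0.54 / 1.12 = 0.482.

0.482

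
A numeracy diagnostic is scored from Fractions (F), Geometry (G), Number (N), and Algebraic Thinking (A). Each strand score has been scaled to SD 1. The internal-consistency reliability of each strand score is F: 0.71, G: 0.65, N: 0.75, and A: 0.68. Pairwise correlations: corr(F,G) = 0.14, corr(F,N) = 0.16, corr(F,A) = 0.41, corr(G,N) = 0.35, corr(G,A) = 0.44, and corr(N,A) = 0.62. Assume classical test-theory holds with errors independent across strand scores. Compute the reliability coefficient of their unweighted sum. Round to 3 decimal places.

0.853

Var(F+G+N+A) = 4 + 2·[0.14 + 0.16 + 0.41 + 0.35 + 0.44 + 0.62] = 4 + 4.24 = 8.24.
With uncorrelated errors the cross-covariances are all true-score covariance, so they carry over unchanged; only the diagonal terms shrink to ρᵢσᵢ².
True-score variance = [0.71 + 0.65 + 0.75 + 0.68] + 4.24 = 2.79 + 4.24 = 7.03.
Reliability = 7.03 / 8.24 = 0.853.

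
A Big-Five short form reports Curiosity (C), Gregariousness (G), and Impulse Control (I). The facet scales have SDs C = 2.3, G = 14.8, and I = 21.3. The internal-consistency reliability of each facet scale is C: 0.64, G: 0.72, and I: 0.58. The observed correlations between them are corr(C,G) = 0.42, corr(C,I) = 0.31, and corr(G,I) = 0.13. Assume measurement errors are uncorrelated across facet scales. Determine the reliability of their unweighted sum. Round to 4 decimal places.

Var(C+G+I) = 2.3² + 14.8² + 21.3² + 2·[2.3·14.8·0.42 + 2.3·21.3·0.31 + 14.8·21.3·0.13] = 678.02 + 140.93 = 818.95.
Under uncorrelated errors the observed covariances equal the true-score covariances, so only the own-variance terms attenuate.
True-score variance = [2.3²·0.64 + 14.8²·0.72 + 21.3²·0.58] + 140.93 = 424.235 + 140.93 = 565.164.
Reliability = 565.164 / 818.95 = 0.6901.

0.6901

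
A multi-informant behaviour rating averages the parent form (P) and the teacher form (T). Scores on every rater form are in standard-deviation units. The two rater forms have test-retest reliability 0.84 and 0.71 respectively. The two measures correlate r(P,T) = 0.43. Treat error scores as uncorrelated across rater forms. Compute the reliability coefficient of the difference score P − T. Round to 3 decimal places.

0.605

Var(P−T) = 1 + 1 − 2·0.43 = 2 − 0.86 = 1.14.
With uncorrelated errors the cross-covariances are all true-score covariance, so they carry over unchanged; only the diagonal terms shrink to ρᵢσᵢ².
True-score variance = [0.84 + 0.71] − 0.86 = 1.55 − 0.86 = 0.69.
Reliability = 0.69 / 1.14 = 0.605.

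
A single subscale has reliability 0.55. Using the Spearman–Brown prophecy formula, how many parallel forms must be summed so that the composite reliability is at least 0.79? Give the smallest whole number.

k ≥ ρ*(1−ρ₁)/(ρ₁(1−ρ*)) = 0.79·0.45 / (0.55·0.21) = 3.078.
Smallest integer k = 4.

4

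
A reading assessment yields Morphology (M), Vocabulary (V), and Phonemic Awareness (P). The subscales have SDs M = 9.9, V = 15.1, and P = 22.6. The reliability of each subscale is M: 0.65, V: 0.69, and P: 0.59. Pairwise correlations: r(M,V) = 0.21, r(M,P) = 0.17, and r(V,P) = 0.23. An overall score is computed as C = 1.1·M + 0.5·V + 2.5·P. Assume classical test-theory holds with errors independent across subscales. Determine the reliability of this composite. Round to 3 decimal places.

Var(C) = 1.1²·9.9² + 0.5²·15.1² + 2.5²·22.6² + 2·[0.55·9.9·15.1·0.21 + 2.75·9.9·22.6·0.17 + 1.25·15.1·22.6·0.23] = 3367.84 + 439.954 = 3807.8.
Because errors are independent across components, Cov(Tᵢ,Tⱼ) = Cov(Xᵢ,Xⱼ); the off-diagonal part of the true-score variance is the same as above.
True-score variance = [1.1²·9.9²·0.65 + 0.5²·15.1²·0.69 + 2.5²·22.6²·0.59] + 439.954 = 1999.84 + 439.954 = 2439.8.
Reliability = 2439.8 / 3807.8 = 0.641.

0.641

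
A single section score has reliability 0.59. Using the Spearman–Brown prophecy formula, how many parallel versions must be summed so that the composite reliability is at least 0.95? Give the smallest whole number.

k ≥ ρ*(1−ρ₁)/(ρ₁(1−ρ*)) = 0.95·0.41 / (0.59·0.05) = 13.203.
Smallest integer k = 14.

14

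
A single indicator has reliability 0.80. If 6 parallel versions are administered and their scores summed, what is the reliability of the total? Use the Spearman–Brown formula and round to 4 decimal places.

ρ_k = kρ / (1 + (k−1)ρ) = 6·0.80 / (1 + 5·0.80) = 4.800 / 5.000 = 0.9600.

0.9600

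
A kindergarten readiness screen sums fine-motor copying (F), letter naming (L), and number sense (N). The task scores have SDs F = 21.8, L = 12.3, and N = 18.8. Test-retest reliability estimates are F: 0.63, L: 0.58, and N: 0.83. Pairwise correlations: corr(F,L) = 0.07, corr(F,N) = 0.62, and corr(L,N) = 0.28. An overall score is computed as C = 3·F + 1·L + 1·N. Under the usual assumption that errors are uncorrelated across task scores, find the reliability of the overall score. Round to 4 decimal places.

0.7395

Var(C) = 3²·21.8² + 12.3² + 18.8² + 2·[3·21.8·12.3·0.07 + 3·21.8·18.8·0.62 + 12.3·18.8·0.28] = 4781.89 + 1766.72 = 6548.61.
Under uncorrelated errors the observed covariances equal the true-score covariances, so only the own-variance terms attenuate.
True-score variance = [3²·21.8²·0.63 + 12.3²·0.58 + 18.8²·0.83] + 1766.72 = 3075.71 + 1766.72 = 4842.43.
Reliability = 4842.43 / 6548.61 = 0.7395.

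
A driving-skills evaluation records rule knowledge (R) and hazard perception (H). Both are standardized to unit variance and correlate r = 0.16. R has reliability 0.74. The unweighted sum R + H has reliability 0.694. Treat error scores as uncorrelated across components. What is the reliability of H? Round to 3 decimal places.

Var(R+H) = 2 + 2·0.16 = 2.320.
True-score variance = ρ_R + ρ_H + 2·0.16, so 0.694 = (0.74 + ρ_H + 0.32) / 2.320.
ρ_H = 0.694·2.320 − 0.74 − 0.32 = 0.550.

0.550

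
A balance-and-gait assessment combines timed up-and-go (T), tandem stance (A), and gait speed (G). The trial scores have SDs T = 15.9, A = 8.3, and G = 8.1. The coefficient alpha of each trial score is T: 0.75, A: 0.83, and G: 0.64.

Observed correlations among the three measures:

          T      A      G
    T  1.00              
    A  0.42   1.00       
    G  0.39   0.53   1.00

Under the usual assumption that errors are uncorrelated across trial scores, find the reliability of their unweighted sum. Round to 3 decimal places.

Var(T+A+G) = 15.9² + 8.3² + 8.1² + 2·[15.9·8.3·0.42 + 15.9·8.1·0.39 + 8.3·8.1·0.53] = 387.31 + 282.575 = 669.885.
Under uncorrelated errors the observed covariances equal the true-score covariances, so only the own-variance terms attenuate.
True-score variance = [15.9²·0.75 + 8.3²·0.83 + 8.1²·0.64] + 282.575 = 288.777 + 282.575 = 571.351.
Reliability = 571.351 / 669.885 = 0.853.

0.853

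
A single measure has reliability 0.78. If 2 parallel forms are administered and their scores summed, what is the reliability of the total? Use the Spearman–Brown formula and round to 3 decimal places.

ρ_k = kρ / (1 + (k−1)ρ) = 2·0.78 / (1 + 1·0.78) = 1.560 / 1.780 = 0.876.

0.876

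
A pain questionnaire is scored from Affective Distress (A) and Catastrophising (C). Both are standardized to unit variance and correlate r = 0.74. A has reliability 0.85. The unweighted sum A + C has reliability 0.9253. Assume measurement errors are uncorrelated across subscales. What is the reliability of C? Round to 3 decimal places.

0.890

Var(A+C) = 2 + 2·0.74 = 3.480.
True-score variance = ρ_A + ρ_C + 2·0.74, so 0.9253 = (0.85 + ρ_C + 1.48) / 3.480.
ρ_C = 0.9253·3.480 − 0.85 − 1.48 = 0.890.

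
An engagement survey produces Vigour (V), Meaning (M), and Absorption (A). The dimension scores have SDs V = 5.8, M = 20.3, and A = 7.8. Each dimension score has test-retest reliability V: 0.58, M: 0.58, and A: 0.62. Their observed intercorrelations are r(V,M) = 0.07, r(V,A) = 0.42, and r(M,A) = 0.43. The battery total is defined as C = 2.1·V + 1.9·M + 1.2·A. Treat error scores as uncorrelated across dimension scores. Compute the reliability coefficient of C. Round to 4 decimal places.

Var(C) = 2.1²·5.8² + 1.9²·20.3² + 1.2²·7.8² + 2·[3.99·5.8·20.3·0.07 + 2.52·5.8·7.8·0.42 + 2.28·20.3·7.8·0.43] = 1723.61 + 472.007 = 2195.61.
With uncorrelated errors the cross-covariances are all true-score covariance, so they carry over unchanged; only the diagonal terms shrink to ρᵢσᵢ².
True-score variance = [2.1²·5.8²·0.58 + 1.9²·20.3²·0.58 + 1.2²·7.8²·0.62] + 472.007 = 1003.2 + 472.007 = 1475.2.
Reliability = 1475.2 / 2195.61 = 0.6719.

0.6719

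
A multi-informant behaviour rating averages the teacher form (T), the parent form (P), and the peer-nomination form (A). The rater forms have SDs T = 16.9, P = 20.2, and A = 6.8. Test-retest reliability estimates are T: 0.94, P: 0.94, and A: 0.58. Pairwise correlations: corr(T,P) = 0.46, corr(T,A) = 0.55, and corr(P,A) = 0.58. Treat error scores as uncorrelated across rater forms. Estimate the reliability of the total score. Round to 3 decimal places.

Var(T+P+A) = 16.9² + 20.2² + 6.8² + 2·[16.9·20.2·0.46 + 16.9·6.8·0.55 + 20.2·6.8·0.58] = 739.89 + 599.819 = 1339.71.
With uncorrelated errors the cross-covariances are all true-score covariance, so they carry over unchanged; only the diagonal terms shrink to ρᵢσᵢ².
True-score variance = [16.9²·0.94 + 20.2²·0.94 + 6.8²·0.58] + 599.819 = 678.85 + 599.819 = 1278.67.
Reliability = 1278.67 / 1339.71 = 0.954.

0.954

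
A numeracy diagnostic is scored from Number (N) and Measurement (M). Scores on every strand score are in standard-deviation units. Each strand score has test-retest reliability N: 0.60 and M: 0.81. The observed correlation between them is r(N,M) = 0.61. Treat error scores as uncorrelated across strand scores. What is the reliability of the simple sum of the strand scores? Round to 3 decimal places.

0.817

Var(N+M) = 2 + 2·[0.61] = 2 + 1.22 = 3.22.
With uncorrelated errors the cross-covariances are all true-score covariance, so they carry over unchanged; only the diagonal terms shrink to ρᵢσᵢ².
True-score variance = [0.60 + 0.81] + 1.22 = 1.41 + 1.22 = 2.63.
Reliability = 2.63 / 3.22 = 0.817.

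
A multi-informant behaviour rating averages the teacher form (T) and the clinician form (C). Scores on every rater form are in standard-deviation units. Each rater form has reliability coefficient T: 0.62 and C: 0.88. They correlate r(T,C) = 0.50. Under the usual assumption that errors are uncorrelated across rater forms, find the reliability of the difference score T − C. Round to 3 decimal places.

Var(T−C) = 1 + 1 − 2·0.50 = 2 − 1 = 1.
Because errors are independent across components, Cov(Tᵢ,Tⱼ) = Cov(Xᵢ,Xⱼ); the off-diagonal part of the true-score variance is the same as above.
True-score variance = [0.62 + 0.88] − 1 = 1.5 − 1 = 0.5.
Reliability = 0.5 / 1 = 0.500.

0.500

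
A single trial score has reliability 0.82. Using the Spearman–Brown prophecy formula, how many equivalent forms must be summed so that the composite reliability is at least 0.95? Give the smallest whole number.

5

k ≥ ρ*(1−ρ₁)/(ρ₁(1−ρ*)) = 0.95·0.18 / (0.82·0.05) = 4.171.
Smallest integer k = 5.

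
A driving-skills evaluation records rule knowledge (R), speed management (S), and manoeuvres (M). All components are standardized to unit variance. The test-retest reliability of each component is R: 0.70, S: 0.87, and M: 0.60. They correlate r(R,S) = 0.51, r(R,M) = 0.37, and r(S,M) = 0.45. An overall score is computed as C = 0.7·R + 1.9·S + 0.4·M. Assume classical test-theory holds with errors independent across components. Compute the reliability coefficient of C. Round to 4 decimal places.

0.8955

Var(C) = 0.7² + 1.9² + 0.4² + 2·[1.33·0.51 + 0.28·0.37 + 0.76·0.45] = 4.26 + 2.2478 = 6.5078.
Because errors are independent across components, Cov(Tᵢ,Tⱼ) = Cov(Xᵢ,Xⱼ); the off-diagonal part of the true-score variance is the same as above.
True-score variance = [0.7²·0.70 + 1.9²·0.87 + 0.4²·0.60] + 2.2478 = 3.5797 + 2.2478 = 5.8275.
Reliability = 5.8275 / 6.5078 = 0.8955.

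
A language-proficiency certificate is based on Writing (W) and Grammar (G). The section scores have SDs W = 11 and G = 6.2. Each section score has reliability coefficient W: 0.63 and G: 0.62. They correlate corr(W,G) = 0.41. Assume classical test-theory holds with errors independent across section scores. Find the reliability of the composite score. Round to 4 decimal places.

0.7243

Var(W+G) = 11² + 6.2² + 2·[11·6.2·0.41] = 159.44 + 55.924 = 215.364.
Because errors are independent across components, Cov(Tᵢ,Tⱼ) = Cov(Xᵢ,Xⱼ); the off-diagonal part of the true-score variance is the same as above.
True-score variance = [11²·0.63 + 6.2²·0.62] + 55.924 = 100.063 + 55.924 = 155.987.
Reliability = 155.987 / 215.364 = 0.7243.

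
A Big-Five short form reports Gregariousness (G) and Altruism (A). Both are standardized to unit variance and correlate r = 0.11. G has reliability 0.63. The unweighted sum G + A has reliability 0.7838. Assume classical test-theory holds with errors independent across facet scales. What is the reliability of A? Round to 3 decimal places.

Var(G+A) = 2 + 2·0.11 = 2.220.
True-score variance = ρ_G + ρ_A + 2·0.11, so 0.7838 = (0.63 + ρ_A + 0.22) / 2.220.
ρ_A = 0.7838·2.220 − 0.63 − 0.22 = 0.890.

0.890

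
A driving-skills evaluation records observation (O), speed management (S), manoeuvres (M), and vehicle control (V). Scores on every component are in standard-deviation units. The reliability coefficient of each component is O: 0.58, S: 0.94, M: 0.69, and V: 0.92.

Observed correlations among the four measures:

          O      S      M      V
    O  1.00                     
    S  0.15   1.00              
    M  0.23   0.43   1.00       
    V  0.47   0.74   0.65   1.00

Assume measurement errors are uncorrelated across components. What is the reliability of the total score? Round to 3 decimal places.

0.907

Var(O+S+M+V) = 4 + 2·[0.15 + 0.23 + 0.47 + 0.43 + 0.74 + 0.65] = 4 + 5.34 = 9.34.
With uncorrelated errors the cross-covariances are all true-score covariance, so they carry over unchanged; only the diagonal terms shrink to ρᵢσᵢ².
True-score variance = [0.58 + 0.94 + 0.69 + 0.92] + 5.34 = 3.13 + 5.34 = 8.47.
Reliability = 8.47 / 9.34 = 0.907.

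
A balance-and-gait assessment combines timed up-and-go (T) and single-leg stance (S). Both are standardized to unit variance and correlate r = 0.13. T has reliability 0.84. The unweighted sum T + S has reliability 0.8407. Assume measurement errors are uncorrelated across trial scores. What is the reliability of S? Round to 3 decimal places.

0.800

Var(T+S) = 2 + 2·0.13 = 2.260.
True-score variance = ρ_T + ρ_S + 2·0.13, so 0.8407 = (0.84 + ρ_S + 0.26) / 2.260.
ρ_S = 0.8407·2.260 − 0.84 − 0.26 = 0.800.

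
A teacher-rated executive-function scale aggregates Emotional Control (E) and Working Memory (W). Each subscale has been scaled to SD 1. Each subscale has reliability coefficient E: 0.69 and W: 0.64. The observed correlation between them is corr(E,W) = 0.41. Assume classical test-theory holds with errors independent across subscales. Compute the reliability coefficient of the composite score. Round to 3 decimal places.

0.762

Var(E+W) = 2 + 2·[0.41] = 2 + 0.82 = 2.82.
Under uncorrelated errors the observed covariances equal the true-score covariances, so only the own-variance terms attenuate.
True-score variance = [0.69 + 0.64] + 0.82 = 1.33 + 0.82 = 2.15.
Reliability = 2.15 / 2.82 = 0.762.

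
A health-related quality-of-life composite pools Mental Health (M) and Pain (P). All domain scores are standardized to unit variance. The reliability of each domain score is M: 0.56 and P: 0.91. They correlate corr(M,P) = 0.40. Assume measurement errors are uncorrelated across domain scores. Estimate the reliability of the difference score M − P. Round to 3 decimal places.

0.558

Var(M−P) = 1 + 1 − 2·0.40 = 2 − 0.8 = 1.2.
Under uncorrelated errors the observed covariances equal the true-score covariances, so only the own-variance terms attenuate.
True-score variance = [0.56 + 0.91] − 0.8 = 1.47 − 0.8 = 0.67.
Reliability = 0.67 / 1.2 = 0.558.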